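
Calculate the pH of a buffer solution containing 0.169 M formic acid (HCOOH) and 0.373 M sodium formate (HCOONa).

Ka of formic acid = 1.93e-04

pKa = -log(1.93e-04) = 3.71. pH = pKa + log([A⁻]/[HA]) = 3.71 + log(0.373/0.169)

pH = 4.06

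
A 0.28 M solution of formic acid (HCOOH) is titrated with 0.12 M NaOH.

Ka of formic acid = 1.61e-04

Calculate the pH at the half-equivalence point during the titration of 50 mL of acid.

At half-equivalence [HA] = [A⁻], so Henderson-Hasselbalch gives pH = pKa = -log(1.61e-04) = 3.79.

pH = pKa = 3.79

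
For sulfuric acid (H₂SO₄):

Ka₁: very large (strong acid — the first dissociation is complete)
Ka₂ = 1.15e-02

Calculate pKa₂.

pKa₂ = -log(Ka₂) = -log(1.15e-02) = 1.94.

pK_{a2} = 1.94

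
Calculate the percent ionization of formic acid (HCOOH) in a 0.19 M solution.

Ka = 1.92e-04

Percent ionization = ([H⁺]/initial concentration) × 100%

Using Ka equilibrium: x² + Ka×x - Ka×C = 0. Solving: [H⁺] = 5.9446e-03. Percent = (5.9446e-03/0.19) × 100

Percent ionization = 3.13%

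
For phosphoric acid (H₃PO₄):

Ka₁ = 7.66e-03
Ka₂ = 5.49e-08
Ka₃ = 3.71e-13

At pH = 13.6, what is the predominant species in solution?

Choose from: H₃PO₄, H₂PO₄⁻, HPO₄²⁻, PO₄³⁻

pKa₁ = 2.12, pKa₂ = 7.26, pKa₃ = 12.43. For a polyprotic acid the predominant species crosses at each pKa: below pKa_n the protonated form dominates, above it the deprotonated form does. At pH = 13.6, the predominant species is PO₄³⁻.

PO₄³⁻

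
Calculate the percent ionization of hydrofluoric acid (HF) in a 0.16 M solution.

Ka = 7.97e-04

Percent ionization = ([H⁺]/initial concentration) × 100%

Using Ka equilibrium: x² + Ka×x - Ka×C = 0. Solving: [H⁺] = 1.0901e-02. Percent = (1.0901e-02/0.16) × 100

Percent ionization = 6.81%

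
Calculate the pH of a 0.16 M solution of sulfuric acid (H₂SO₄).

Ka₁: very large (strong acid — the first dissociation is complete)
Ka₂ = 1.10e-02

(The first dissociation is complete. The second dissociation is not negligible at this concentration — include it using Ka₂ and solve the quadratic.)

First dissociation is complete: [H⁺]₀ = [HSO₄⁻]₀ = C = 0.16 M. Second dissociation HSO₄⁻ ⇌ H⁺ + SO₄²⁻: let x = [SO₄²⁻]. Ka₂ = (C + x)·x / (C − x) = 1.10e-02 → x² + (C + Ka₂)·x − Ka₂·C = 0 → x² + 0.17100·x − 1.760e-03 = 0. x = (−0.17100 + √(0.17100² + 4 × 1.760e-03)) / 2 = 9.7379e-03 M. [H⁺] = C + x = 0.16 + 9.7379e-03 = 1.6974e-01 M. pH = -log(1.6974e-01) = 0.77.

pH = 0.77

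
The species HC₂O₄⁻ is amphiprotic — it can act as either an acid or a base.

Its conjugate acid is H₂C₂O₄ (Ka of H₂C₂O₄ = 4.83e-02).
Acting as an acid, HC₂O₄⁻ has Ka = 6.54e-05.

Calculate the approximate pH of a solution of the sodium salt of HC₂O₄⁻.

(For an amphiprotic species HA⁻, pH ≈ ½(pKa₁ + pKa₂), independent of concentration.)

pKa₁ = -log(4.83e-02) = 1.32; pKa₂ = -log(6.54e-05) = 4.18. For an amphiprotic species, pH ≈ ½(pKa₁ + pKa₂) = ½(1.32 + 4.18) = 2.75.

pH = 2.75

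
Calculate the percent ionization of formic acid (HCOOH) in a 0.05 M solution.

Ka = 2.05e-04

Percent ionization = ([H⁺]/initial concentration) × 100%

Using Ka equilibrium: x² + Ka×x - Ka×C = 0. Solving: [H⁺] = 3.1007e-03. Percent = (3.1007e-03/0.05) × 100

Percent ionization = 6.2%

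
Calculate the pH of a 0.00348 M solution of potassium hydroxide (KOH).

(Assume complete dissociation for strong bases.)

[OH⁻] = 0.00348 M for strong base. pOH = -log[OH⁻] = 2.46, pH = 14 - pOH

pH = 11.54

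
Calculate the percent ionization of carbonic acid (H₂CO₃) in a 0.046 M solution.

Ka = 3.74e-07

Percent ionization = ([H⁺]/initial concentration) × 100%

Using Ka equilibrium: x² + Ka×x - Ka×C = 0. Solving: [H⁺] = 1.3098e-04. Percent = (1.3098e-04/0.046) × 100

Percent ionization = 0.285%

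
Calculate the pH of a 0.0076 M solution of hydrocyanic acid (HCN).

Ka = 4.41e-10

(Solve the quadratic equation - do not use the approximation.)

x² + Ka×x - Ka×C = 0. Using quadratic formula: [H⁺] = 1.8305e-06

pH = 5.74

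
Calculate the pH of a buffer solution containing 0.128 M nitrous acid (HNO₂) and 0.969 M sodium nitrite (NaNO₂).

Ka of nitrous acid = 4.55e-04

pKa = -log(4.55e-04) = 3.34. pH = pKa + log([A⁻]/[HA]) = 3.34 + log(0.969/0.128)

pH = 4.22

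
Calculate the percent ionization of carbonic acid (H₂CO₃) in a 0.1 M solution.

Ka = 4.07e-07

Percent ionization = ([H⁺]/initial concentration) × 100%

Using Ka equilibrium: x² + Ka×x - Ka×C = 0. Solving: [H⁺] = 2.0154e-04. Percent = (2.0154e-04/0.1) × 100

Percent ionization = 0.202%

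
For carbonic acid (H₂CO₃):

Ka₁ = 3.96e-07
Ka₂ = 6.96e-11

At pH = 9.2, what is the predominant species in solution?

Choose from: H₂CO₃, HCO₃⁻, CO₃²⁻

pKa₁ = 6.40, pKa₂ = 10.16. For a polyprotic acid the predominant species crosses at each pKa: below pKa_n the protonated form dominates, above it the deprotonated form does. At pH = 9.2, the predominant species is HCO₃⁻.

HCO₃⁻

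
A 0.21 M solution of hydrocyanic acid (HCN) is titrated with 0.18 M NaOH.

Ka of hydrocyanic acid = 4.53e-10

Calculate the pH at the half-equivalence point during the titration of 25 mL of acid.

At half-equivalence [HA] = [A⁻], so Henderson-Hasselbalch gives pH = pKa = -log(4.53e-10) = 9.34.

pH = pKa = 9.34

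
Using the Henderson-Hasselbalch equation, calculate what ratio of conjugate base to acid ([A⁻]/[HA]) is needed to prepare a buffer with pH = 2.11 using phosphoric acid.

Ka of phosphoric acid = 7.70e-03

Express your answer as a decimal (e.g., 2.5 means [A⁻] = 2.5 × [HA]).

pKa = -log(7.70e-03) = 2.1135. pH = pKa + log([A⁻]/[HA]), so log([A⁻]/[HA]) = pH − pKa = 2.11 − 2.1135 = -0.0035. [A⁻]/[HA] = 10^(-0.0035) = 0.992

[A⁻]/[HA] = 0.992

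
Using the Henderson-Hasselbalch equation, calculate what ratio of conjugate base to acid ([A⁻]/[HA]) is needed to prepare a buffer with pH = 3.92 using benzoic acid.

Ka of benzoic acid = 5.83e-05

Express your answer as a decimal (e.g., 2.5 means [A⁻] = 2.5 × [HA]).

pKa = -log(5.83e-05) = 4.2343. pH = pKa + log([A⁻]/[HA]), so log([A⁻]/[HA]) = pH − pKa = 3.92 − 4.2343 = -0.3143. [A⁻]/[HA] = 10^(-0.3143) = 0.485

[A⁻]/[HA] = 0.485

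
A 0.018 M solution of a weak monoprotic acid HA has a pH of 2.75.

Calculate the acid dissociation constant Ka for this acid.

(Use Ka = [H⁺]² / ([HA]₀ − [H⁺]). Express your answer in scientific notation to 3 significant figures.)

[H⁺] = 10^(−pH) = 10^(−2.75) = 1.778e-03 M. For HA ⇌ H⁺ + A⁻, Ka = [H⁺][A⁻]/[HA] = [H⁺]² / ([HA]₀ − [H⁺]) = (1.778e-03)² / (0.018 − 1.778e-03) = 1.95e-04.

K_a = 1.95e-04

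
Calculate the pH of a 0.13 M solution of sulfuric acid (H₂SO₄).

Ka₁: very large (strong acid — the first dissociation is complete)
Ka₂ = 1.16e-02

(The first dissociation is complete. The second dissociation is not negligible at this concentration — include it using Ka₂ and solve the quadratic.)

First dissociation is complete: [H⁺]₀ = [HSO₄⁻]₀ = C = 0.13 M. Second dissociation HSO₄⁻ ⇌ H⁺ + SO₄²⁻: let x = [SO₄²⁻]. Ka₂ = (C + x)·x / (C − x) = 1.16e-02 → x² + (C + Ka₂)·x − Ka₂·C = 0 → x² + 0.14160·x − 1.508e-03 = 0. x = (−0.14160 + √(0.14160² + 4 × 1.508e-03)) / 2 = 9.9505e-03 M. [H⁺] = C + x = 0.13 + 9.9505e-03 = 1.3995e-01 M. pH = -log(1.3995e-01) = 0.85.

pH = 0.85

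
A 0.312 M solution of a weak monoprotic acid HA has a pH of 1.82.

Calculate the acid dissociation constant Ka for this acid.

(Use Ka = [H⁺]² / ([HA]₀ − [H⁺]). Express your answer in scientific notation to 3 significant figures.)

[H⁺] = 10^(−pH) = 10^(−1.82) = 1.514e-02 M. For HA ⇌ H⁺ + A⁻, Ka = [H⁺][A⁻]/[HA] = [H⁺]² / ([HA]₀ − [H⁺]) = (1.514e-02)² / (0.312 − 1.514e-02) = 7.72e-04.

K_a = 7.72e-04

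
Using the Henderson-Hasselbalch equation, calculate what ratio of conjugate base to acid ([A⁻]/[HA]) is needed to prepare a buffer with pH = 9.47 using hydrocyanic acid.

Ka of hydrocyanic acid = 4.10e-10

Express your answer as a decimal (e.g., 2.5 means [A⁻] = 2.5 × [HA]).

pKa = -log(4.10e-10) = 9.3872. pH = pKa + log([A⁻]/[HA]), so log([A⁻]/[HA]) = pH − pKa = 9.47 − 9.3872 = 0.0828. [A⁻]/[HA] = 10^(0.0828) = 1.21

[A⁻]/[HA] = 1.21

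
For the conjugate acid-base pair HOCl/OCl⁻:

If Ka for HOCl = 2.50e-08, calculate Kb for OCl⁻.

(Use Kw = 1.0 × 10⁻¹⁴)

For a conjugate pair Ka × Kb = Kw, so Kb = Kw/Ka = 1.0 × 10⁻¹⁴ / 2.50e-08 = 4.00e-07.

K_b = 4.00e-07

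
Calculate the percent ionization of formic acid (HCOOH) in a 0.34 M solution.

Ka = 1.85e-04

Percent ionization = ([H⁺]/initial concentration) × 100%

Using Ka equilibrium: x² + Ka×x - Ka×C = 0. Solving: [H⁺] = 7.8390e-03. Percent = (7.8390e-03/0.34) × 100

Percent ionization = 2.31%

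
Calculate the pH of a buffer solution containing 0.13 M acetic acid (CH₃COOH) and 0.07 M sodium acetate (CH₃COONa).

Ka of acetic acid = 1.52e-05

pKa = -log(1.52e-05) = 4.82. pH = pKa + log([A⁻]/[HA]) = 4.82 + log(0.07/0.13)

pH = 4.55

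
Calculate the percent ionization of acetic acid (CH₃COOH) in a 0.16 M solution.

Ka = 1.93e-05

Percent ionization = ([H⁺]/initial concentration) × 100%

Using Ka equilibrium: x² + Ka×x - Ka×C = 0. Solving: [H⁺] = 1.7476e-03. Percent = (1.7476e-03/0.16) × 100

Percent ionization = 1.09%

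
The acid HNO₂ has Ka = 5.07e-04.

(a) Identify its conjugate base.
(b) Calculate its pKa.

(a) The conjugate base is formed by removing one H⁺ from HNO₂, giving NO₂⁻. (b) pKa = -log(Ka) = -log(5.07e-04) = 3.29.

Conjugate base: NO₂⁻; pK_a = 3.29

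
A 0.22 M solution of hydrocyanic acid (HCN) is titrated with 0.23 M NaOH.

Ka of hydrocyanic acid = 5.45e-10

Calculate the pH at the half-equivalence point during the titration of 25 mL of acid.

At half-equivalence [HA] = [A⁻], so Henderson-Hasselbalch gives pH = pKa = -log(5.45e-10) = 9.26.

pH = pKa = 9.26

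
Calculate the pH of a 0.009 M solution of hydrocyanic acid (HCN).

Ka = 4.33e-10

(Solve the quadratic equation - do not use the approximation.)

x² + Ka×x - Ka×C = 0. Using quadratic formula: [H⁺] = 1.9739e-06

pH = 5.70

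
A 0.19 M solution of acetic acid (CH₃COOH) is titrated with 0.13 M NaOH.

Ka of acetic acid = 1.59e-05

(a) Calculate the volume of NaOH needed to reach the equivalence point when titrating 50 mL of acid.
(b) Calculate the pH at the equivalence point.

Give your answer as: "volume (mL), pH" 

moles acid = 0.19 × 50/1000 = 0.0095 mol; V_base = moles/0.13 × 1000 = 73.1 mL. At equivalence only the conjugate base is present: [A⁻] = 0.0095/0.123 = 7.7188e-02 M. Kb = Kw/Ka = 6.29e-10; [OH⁻] = √(Kb × [A⁻]) = 6.9675e-06; pOH = 5.16; pH = 14 - pOH = 8.84.

V = 73.1 mL, pH = 8.84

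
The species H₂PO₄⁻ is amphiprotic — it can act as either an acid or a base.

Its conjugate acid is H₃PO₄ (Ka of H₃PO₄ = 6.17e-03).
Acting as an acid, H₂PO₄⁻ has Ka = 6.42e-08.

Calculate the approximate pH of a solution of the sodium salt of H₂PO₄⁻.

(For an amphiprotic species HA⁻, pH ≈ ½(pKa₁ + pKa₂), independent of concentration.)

pKa₁ = -log(6.17e-03) = 2.21; pKa₂ = -log(6.42e-08) = 7.19. For an amphiprotic species, pH ≈ ½(pKa₁ + pKa₂) = ½(2.21 + 7.19) = 4.70.

pH = 4.70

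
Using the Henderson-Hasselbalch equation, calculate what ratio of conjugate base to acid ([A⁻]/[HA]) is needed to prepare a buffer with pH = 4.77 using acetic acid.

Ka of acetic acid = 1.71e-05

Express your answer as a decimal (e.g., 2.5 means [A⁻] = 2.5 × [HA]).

pKa = -log(1.71e-05) = 4.7670. pH = pKa + log([A⁻]/[HA]), so log([A⁻]/[HA]) = pH − pKa = 4.77 − 4.7670 = 0.0030. [A⁻]/[HA] = 10^(0.0030) = 1.01

[A⁻]/[HA] = 1.01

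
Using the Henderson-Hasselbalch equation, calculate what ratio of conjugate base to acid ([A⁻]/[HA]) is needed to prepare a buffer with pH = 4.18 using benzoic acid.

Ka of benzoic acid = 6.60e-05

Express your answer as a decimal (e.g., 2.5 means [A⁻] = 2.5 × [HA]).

pKa = -log(6.60e-05) = 4.1805. pH = pKa + log([A⁻]/[HA]), so log([A⁻]/[HA]) = pH − pKa = 4.18 − 4.1805 = -0.0005. [A⁻]/[HA] = 10^(-0.0005) = 0.999

[A⁻]/[HA] = 0.999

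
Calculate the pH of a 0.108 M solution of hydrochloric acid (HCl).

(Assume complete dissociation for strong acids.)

[H⁺] = 0.108 M for strong acid. pH = -log[H⁺] = -log(0.108)

pH = 0.97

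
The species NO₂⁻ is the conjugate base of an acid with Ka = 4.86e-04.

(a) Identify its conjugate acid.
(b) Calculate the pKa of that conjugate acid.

(a) The conjugate acid is formed by adding one H⁺ to NO₂⁻, giving HNO₂. (b) pKa = -log(Ka) = -log(4.86e-04) = 3.31.

Conjugate acid: HNO₂; pK_a = 3.31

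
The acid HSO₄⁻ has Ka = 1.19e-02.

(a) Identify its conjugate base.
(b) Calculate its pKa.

(a) The conjugate base is formed by removing one H⁺ from HSO₄⁻, giving SO₄²⁻. (b) pKa = -log(Ka) = -log(1.19e-02) = 1.92.

Conjugate base: SO₄²⁻; pK_a = 1.92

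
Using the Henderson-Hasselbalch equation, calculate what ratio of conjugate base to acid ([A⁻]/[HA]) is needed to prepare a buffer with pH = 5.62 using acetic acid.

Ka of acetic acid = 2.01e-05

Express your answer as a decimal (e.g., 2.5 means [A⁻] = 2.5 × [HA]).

pKa = -log(2.01e-05) = 4.6968. pH = pKa + log([A⁻]/[HA]), so log([A⁻]/[HA]) = pH − pKa = 5.62 − 4.6968 = 0.9232. [A⁻]/[HA] = 10^(0.9232) = 8.38

[A⁻]/[HA] = 8.38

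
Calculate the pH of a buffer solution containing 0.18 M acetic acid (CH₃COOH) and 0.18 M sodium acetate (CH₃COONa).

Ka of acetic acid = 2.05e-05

pKa = -log(2.05e-05) = 4.69. pH = pKa + log([A⁻]/[HA]) = 4.69 + log(0.18/0.18)

pH = 4.69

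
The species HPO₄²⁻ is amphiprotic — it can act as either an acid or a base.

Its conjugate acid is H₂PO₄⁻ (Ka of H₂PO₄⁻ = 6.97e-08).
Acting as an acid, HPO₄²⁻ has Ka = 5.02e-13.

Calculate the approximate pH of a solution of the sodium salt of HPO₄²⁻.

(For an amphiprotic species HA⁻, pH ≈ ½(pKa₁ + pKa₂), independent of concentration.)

pKa₁ = -log(6.97e-08) = 7.16; pKa₂ = -log(5.02e-13) = 12.30. For an amphiprotic species, pH ≈ ½(pKa₁ + pKa₂) = ½(7.16 + 12.30) = 9.73.

pH = 9.73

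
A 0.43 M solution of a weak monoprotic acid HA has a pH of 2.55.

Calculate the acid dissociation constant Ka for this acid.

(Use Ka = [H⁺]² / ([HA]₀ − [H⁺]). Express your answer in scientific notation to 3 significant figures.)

[H⁺] = 10^(−pH) = 10^(−2.55) = 2.818e-03 M. For HA ⇌ H⁺ + A⁻, Ka = [H⁺][A⁻]/[HA] = [H⁺]² / ([HA]₀ − [H⁺]) = (2.818e-03)² / (0.43 − 2.818e-03) = 1.86e-05.

K_a = 1.86e-05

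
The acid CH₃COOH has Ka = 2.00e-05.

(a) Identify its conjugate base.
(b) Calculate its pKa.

(a) The conjugate base is formed by removing one H⁺ from CH₃COOH, giving CH₃COO⁻. (b) pKa = -log(Ka) = -log(2.00e-05) = 4.70.

Conjugate base: CH₃COO⁻; pK_a = 4.70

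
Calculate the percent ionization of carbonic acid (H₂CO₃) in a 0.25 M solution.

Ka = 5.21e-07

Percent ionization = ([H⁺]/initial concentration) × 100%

Using Ka equilibrium: x² + Ka×x - Ka×C = 0. Solving: [H⁺] = 3.6064e-04. Percent = (3.6064e-04/0.25) × 100

Percent ionization = 0.144%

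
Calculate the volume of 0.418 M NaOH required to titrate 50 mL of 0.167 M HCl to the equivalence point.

At equivalence: moles acid = moles base. moles HCl = 0.167 × 50/1000 = 0.00835 mol. V_base = moles / 0.418 × 1000 = 20.0 mL.

V_{base} = 20.0 mL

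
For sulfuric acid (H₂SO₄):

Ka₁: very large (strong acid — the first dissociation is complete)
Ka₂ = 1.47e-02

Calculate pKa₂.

pKa₂ = -log(Ka₂) = -log(1.47e-02) = 1.83.

pK_{a2} = 1.83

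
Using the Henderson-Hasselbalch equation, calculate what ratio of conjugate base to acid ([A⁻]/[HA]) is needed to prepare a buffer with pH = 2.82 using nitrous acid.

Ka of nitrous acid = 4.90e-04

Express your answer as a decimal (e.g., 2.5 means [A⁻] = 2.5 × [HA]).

pKa = -log(4.90e-04) = 3.3098. pH = pKa + log([A⁻]/[HA]), so log([A⁻]/[HA]) = pH − pKa = 2.82 − 3.3098 = -0.4898. [A⁻]/[HA] = 10^(-0.4898) = 0.324

[A⁻]/[HA] = 0.324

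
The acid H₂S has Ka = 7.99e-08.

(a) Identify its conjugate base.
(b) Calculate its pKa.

(a) The conjugate base is formed by removing one H⁺ from H₂S, giving HS⁻. (b) pKa = -log(Ka) = -log(7.99e-08) = 7.10.

Conjugate base: HS⁻; pK_a = 7.10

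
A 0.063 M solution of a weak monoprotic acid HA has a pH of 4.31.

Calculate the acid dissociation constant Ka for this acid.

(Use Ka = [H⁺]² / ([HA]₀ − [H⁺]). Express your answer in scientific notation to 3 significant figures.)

[H⁺] = 10^(−pH) = 10^(−4.31) = 4.898e-05 M. For HA ⇌ H⁺ + A⁻, Ka = [H⁺][A⁻]/[HA] = [H⁺]² / ([HA]₀ − [H⁺]) = (4.898e-05)² / (0.063 − 4.898e-05) = 3.81e-08.

K_a = 3.81e-08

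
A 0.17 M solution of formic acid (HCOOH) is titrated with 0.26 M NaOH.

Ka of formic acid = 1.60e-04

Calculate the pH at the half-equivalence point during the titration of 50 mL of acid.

At half-equivalence [HA] = [A⁻], so Henderson-Hasselbalch gives pH = pKa = -log(1.60e-04) = 3.80.

pH = pKa = 3.80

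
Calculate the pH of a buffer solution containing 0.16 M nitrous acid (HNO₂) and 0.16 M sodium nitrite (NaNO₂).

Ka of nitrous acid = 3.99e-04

pKa = -log(3.99e-04) = 3.40. pH = pKa + log([A⁻]/[HA]) = 3.40 + log(0.16/0.16)

pH = 3.40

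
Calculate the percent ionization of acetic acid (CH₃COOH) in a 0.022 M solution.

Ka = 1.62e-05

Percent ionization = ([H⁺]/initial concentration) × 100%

Using Ka equilibrium: x² + Ka×x - Ka×C = 0. Solving: [H⁺] = 5.8895e-04. Percent = (5.8895e-04/0.022) × 100

Percent ionization = 2.68%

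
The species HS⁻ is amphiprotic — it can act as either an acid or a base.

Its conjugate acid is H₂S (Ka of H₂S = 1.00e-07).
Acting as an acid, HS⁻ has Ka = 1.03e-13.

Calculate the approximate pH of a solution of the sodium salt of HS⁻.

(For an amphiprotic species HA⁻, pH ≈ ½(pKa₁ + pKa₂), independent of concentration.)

pKa₁ = -log(1.00e-07) = 7.00; pKa₂ = -log(1.03e-13) = 12.99. For an amphiprotic species, pH ≈ ½(pKa₁ + pKa₂) = ½(7.00 + 12.99) = 9.99.

pH = 9.99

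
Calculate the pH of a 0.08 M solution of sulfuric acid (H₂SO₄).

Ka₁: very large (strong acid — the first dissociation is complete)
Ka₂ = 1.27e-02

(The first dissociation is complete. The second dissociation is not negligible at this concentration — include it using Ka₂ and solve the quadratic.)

First dissociation is complete: [H⁺]₀ = [HSO₄⁻]₀ = C = 0.08 M. Second dissociation HSO₄⁻ ⇌ H⁺ + SO₄²⁻: let x = [SO₄²⁻]. Ka₂ = (C + x)·x / (C − x) = 1.27e-02 → x² + (C + Ka₂)·x − Ka₂·C = 0 → x² + 0.09270·x − 1.016e-03 = 0. x = (−0.09270 + √(0.09270² + 4 × 1.016e-03)) / 2 = 9.9023e-03 M. [H⁺] = C + x = 0.08 + 9.9023e-03 = 8.9902e-02 M. pH = -log(8.9902e-02) = 1.05.

pH = 1.05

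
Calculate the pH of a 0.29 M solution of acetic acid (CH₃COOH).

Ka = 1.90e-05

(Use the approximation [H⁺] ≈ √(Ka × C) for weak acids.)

[H⁺] = √(Ka × C) = √(1.90e-05 × 0.29) = 2.3473e-03. pH = -log(2.3473e-03)

pH = 2.63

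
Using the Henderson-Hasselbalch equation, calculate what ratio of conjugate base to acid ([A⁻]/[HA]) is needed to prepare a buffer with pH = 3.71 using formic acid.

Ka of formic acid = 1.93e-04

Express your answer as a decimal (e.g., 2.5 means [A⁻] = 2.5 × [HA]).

pKa = -log(1.93e-04) = 3.7144. pH = pKa + log([A⁻]/[HA]), so log([A⁻]/[HA]) = pH − pKa = 3.71 − 3.7144 = -0.0044. [A⁻]/[HA] = 10^(-0.0044) = 0.990

[A⁻]/[HA] = 0.990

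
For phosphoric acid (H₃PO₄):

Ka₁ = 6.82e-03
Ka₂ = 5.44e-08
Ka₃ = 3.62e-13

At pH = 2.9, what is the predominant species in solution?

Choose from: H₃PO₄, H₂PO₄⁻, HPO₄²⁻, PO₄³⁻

pKa₁ = 2.17, pKa₂ = 7.26, pKa₃ = 12.44. For a polyprotic acid the predominant species crosses at each pKa: below pKa_n the protonated form dominates, above it the deprotonated form does. At pH = 2.9, the predominant species is H₂PO₄⁻.

H₂PO₄⁻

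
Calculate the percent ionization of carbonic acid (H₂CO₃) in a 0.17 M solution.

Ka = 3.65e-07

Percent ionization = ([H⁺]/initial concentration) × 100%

Using Ka equilibrium: x² + Ka×x - Ka×C = 0. Solving: [H⁺] = 2.4892e-04. Percent = (2.4892e-04/0.17) × 100

Percent ionization = 0.146%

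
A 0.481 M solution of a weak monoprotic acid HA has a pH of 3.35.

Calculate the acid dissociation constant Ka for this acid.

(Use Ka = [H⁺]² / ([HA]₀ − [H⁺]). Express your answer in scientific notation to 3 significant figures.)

[H⁺] = 10^(−pH) = 10^(−3.35) = 4.467e-04 M. For HA ⇌ H⁺ + A⁻, Ka = [H⁺][A⁻]/[HA] = [H⁺]² / ([HA]₀ − [H⁺]) = (4.467e-04)² / (0.481 − 4.467e-04) = 4.15e-07.

K_a = 4.15e-07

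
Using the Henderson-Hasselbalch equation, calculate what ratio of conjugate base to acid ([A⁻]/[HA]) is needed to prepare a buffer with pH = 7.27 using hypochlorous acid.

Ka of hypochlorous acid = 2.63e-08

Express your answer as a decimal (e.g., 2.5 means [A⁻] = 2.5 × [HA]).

pKa = -log(2.63e-08) = 7.5800. pH = pKa + log([A⁻]/[HA]), so log([A⁻]/[HA]) = pH − pKa = 7.27 − 7.5800 = -0.3100. [A⁻]/[HA] = 10^(-0.3100) = 0.490

[A⁻]/[HA] = 0.490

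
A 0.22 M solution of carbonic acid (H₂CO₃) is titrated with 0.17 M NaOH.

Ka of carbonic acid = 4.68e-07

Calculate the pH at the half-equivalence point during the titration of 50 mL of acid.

At half-equivalence [HA] = [A⁻], so Henderson-Hasselbalch gives pH = pKa = -log(4.68e-07) = 6.33.

pH = pKa = 6.33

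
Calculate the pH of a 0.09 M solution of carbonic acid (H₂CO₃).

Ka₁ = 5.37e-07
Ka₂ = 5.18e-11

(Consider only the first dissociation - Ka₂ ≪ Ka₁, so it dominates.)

First dissociation dominates. From Ka₁ = [H⁺][HA⁻]/[H₂A], x² + Ka₁·x − Ka₁·C = 0 with C = 0.09 M and Ka₁ = 5.37e-07. Solving: [H⁺] = (−Ka₁ + √(Ka₁² + 4·Ka₁·C)) / 2 = 2.1957e-04 M. pH = -log(2.1957e-04) = 3.66.

pH = 3.66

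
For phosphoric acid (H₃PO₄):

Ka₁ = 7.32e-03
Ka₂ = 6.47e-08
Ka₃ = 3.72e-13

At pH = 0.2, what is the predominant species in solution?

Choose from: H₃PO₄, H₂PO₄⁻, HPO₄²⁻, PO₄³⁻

pKa₁ = 2.14, pKa₂ = 7.19, pKa₃ = 12.43. For a polyprotic acid the predominant species crosses at each pKa: below pKa_n the protonated form dominates, above it the deprotonated form does. At pH = 0.2, the predominant species is H₃PO₄.

H₃PO₄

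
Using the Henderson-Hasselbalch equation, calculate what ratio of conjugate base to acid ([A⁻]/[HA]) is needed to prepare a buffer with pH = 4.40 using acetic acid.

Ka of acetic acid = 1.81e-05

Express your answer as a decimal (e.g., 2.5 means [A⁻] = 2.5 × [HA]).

pKa = -log(1.81e-05) = 4.7423. pH = pKa + log([A⁻]/[HA]), so log([A⁻]/[HA]) = pH − pKa = 4.40 − 4.7423 = -0.3423. [A⁻]/[HA] = 10^(-0.3423) = 0.455

[A⁻]/[HA] = 0.455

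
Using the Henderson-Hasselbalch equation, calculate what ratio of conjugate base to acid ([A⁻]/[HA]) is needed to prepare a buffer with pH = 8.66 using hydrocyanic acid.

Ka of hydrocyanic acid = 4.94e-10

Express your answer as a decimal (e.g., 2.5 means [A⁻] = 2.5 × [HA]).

pKa = -log(4.94e-10) = 9.3063. pH = pKa + log([A⁻]/[HA]), so log([A⁻]/[HA]) = pH − pKa = 8.66 − 9.3063 = -0.6463. [A⁻]/[HA] = 10^(-0.6463) = 0.226

[A⁻]/[HA] = 0.226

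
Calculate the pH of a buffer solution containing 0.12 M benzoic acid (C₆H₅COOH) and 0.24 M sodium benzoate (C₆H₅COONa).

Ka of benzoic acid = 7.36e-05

pKa = -log(7.36e-05) = 4.13. pH = pKa + log([A⁻]/[HA]) = 4.13 + log(0.24/0.12)

pH = 4.43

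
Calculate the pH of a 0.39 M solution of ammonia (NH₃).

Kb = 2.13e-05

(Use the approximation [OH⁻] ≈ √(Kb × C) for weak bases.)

[OH⁻] = √(Kb × C) = √(2.13e-05 × 0.39) = 2.8822e-03. pOH = 2.54, pH = 14 - pOH

pH = 11.46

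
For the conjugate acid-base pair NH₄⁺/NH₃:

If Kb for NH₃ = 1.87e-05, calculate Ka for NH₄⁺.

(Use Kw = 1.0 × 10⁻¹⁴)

For a conjugate pair Ka × Kb = Kw, so Ka = Kw/Kb = 1.0 × 10⁻¹⁴ / 1.87e-05 = 5.35e-10.

K_a = 5.35e-10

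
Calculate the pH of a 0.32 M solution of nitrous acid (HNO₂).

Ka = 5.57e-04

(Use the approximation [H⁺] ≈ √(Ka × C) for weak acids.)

[H⁺] = √(Ka × C) = √(5.57e-04 × 0.32) = 1.3351e-02. pH = -log(1.3351e-02)

pH = 1.87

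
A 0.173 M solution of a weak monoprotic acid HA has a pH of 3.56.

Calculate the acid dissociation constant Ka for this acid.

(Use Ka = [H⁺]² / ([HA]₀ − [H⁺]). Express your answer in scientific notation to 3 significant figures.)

[H⁺] = 10^(−pH) = 10^(−3.56) = 2.754e-04 M. For HA ⇌ H⁺ + A⁻, Ka = [H⁺][A⁻]/[HA] = [H⁺]² / ([HA]₀ − [H⁺]) = (2.754e-04)² / (0.173 − 2.754e-04) = 4.39e-07.

K_a = 4.39e-07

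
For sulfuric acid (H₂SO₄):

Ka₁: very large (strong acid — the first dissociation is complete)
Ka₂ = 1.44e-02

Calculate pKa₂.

pKa₂ = -log(Ka₂) = -log(1.44e-02) = 1.84.

pK_{a2} = 1.84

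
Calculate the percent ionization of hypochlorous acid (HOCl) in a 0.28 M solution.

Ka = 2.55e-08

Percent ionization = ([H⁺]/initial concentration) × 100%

Using Ka equilibrium: x² + Ka×x - Ka×C = 0. Solving: [H⁺] = 8.4486e-05. Percent = (8.4486e-05/0.28) × 100

Percent ionization = 0.0302%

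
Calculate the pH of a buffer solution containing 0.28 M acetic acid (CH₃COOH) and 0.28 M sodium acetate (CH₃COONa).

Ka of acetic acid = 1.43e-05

pKa = -log(1.43e-05) = 4.84. pH = pKa + log([A⁻]/[HA]) = 4.84 + log(0.28/0.28)

pH = 4.84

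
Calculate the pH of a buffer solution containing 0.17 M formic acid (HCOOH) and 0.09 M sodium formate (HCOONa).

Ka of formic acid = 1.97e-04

pKa = -log(1.97e-04) = 3.71. pH = pKa + log([A⁻]/[HA]) = 3.71 + log(0.09/0.17)

pH = 3.43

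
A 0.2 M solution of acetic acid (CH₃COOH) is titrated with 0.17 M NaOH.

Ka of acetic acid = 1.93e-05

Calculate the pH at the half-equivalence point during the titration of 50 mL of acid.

At half-equivalence [HA] = [A⁻], so Henderson-Hasselbalch gives pH = pKa = -log(1.93e-05) = 4.71.

pH = pKa = 4.71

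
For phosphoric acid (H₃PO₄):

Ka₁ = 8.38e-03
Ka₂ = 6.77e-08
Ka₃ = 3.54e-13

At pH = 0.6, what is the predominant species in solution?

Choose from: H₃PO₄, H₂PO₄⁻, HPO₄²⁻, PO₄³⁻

pKa₁ = 2.08, pKa₂ = 7.17, pKa₃ = 12.45. For a polyprotic acid the predominant species crosses at each pKa: below pKa_n the protonated form dominates, above it the deprotonated form does. At pH = 0.6, the predominant species is H₃PO₄.

H₃PO₄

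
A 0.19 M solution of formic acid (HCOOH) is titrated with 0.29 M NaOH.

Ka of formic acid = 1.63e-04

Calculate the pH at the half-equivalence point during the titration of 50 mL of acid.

At half-equivalence [HA] = [A⁻], so Henderson-Hasselbalch gives pH = pKa = -log(1.63e-04) = 3.79.

pH = pKa = 3.79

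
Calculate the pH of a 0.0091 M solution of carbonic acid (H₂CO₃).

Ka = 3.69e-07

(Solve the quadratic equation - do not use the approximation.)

x² + Ka×x - Ka×C = 0. Using quadratic formula: [H⁺] = 5.7763e-05

pH = 4.24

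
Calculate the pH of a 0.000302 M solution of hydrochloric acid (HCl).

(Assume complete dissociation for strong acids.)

[H⁺] = 0.000302 M for strong acid. pH = -log[H⁺] = -log(0.000302)

pH = 3.52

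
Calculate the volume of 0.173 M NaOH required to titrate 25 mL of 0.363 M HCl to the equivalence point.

At equivalence: moles acid = moles base. moles HCl = 0.363 × 25/1000 = 0.009075 mol. V_base = moles / 0.173 × 1000 = 52.5 mL.

V_{base} = 52.5 mL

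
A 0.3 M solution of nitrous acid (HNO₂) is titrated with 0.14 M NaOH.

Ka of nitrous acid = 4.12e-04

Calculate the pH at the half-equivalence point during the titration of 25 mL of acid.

At half-equivalence [HA] = [A⁻], so Henderson-Hasselbalch gives pH = pKa = -log(4.12e-04) = 3.39.

pH = pKa = 3.39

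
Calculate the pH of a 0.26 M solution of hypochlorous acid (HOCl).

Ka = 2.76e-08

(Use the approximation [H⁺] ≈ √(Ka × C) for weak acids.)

[H⁺] = √(Ka × C) = √(2.76e-08 × 0.26) = 8.4711e-05. pH = -log(8.4711e-05)

pH = 4.07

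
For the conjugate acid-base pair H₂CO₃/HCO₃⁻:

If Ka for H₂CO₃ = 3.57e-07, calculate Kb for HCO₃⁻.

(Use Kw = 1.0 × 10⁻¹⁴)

For a conjugate pair Ka × Kb = Kw, so Kb = Kw/Ka = 1.0 × 10⁻¹⁴ / 3.57e-07 = 2.80e-08.

K_b = 2.80e-08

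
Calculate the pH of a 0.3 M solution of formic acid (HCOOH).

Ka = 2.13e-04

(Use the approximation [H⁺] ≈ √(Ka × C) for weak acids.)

[H⁺] = √(Ka × C) = √(2.13e-04 × 0.3) = 7.9937e-03. pH = -log(7.9937e-03)

pH = 2.10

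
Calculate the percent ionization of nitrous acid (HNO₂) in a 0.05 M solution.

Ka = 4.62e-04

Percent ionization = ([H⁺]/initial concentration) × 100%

Using Ka equilibrium: x² + Ka×x - Ka×C = 0. Solving: [H⁺] = 4.5808e-03. Percent = (4.5808e-03/0.05) × 100

Percent ionization = 9.16%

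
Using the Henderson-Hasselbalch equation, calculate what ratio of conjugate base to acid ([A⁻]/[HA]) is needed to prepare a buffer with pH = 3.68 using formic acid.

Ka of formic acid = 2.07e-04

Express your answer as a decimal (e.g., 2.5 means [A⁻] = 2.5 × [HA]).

pKa = -log(2.07e-04) = 3.6840. pH = pKa + log([A⁻]/[HA]), so log([A⁻]/[HA]) = pH − pKa = 3.68 − 3.6840 = -0.0040. [A⁻]/[HA] = 10^(-0.0040) = 0.991

[A⁻]/[HA] = 0.991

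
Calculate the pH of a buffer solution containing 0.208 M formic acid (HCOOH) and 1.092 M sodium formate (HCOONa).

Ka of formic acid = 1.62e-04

pKa = -log(1.62e-04) = 3.79. pH = pKa + log([A⁻]/[HA]) = 3.79 + log(1.092/0.208)

pH = 4.51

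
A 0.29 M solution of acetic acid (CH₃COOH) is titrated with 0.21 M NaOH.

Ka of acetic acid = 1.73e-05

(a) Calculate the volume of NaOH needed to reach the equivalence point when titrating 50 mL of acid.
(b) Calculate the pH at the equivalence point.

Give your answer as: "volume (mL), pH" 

moles acid = 0.29 × 50/1000 = 0.0145 mol; V_base = moles/0.21 × 1000 = 69.0 mL. At equivalence only the conjugate base is present: [A⁻] = 0.0145/0.119 = 1.2180e-01 M. Kb = Kw/Ka = 5.78e-10; [OH⁻] = √(Kb × [A⁻]) = 8.3907e-06; pOH = 5.08; pH = 14 - pOH = 8.92.

V = 69.0 mL, pH = 8.92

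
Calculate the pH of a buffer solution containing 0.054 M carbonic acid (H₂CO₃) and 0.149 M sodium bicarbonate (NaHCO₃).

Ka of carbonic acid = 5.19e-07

pKa = -log(5.19e-07) = 6.28. pH = pKa + log([A⁻]/[HA]) = 6.28 + log(0.149/0.054)

pH = 6.73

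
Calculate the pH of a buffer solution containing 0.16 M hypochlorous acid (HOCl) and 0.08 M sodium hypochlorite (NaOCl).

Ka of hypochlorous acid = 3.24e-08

pKa = -log(3.24e-08) = 7.49. pH = pKa + log([A⁻]/[HA]) = 7.49 + log(0.08/0.16)

pH = 7.19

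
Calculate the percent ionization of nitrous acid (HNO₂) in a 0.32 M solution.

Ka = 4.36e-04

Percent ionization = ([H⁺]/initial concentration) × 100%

Using Ka equilibrium: x² + Ka×x - Ka×C = 0. Solving: [H⁺] = 1.1596e-02. Percent = (1.1596e-02/0.32) × 100

Percent ionization = 3.62%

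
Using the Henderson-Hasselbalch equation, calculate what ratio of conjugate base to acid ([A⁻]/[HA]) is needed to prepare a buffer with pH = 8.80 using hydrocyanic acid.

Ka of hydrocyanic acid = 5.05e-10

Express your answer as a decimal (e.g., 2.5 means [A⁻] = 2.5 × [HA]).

pKa = -log(5.05e-10) = 9.2967. pH = pKa + log([A⁻]/[HA]), so log([A⁻]/[HA]) = pH − pKa = 8.80 − 9.2967 = -0.4967. [A⁻]/[HA] = 10^(-0.4967) = 0.319

[A⁻]/[HA] = 0.319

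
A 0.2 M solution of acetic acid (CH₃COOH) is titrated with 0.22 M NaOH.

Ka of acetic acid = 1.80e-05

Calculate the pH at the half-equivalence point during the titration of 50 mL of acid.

At half-equivalence [HA] = [A⁻], so Henderson-Hasselbalch gives pH = pKa = -log(1.80e-05) = 4.74.

pH = pKa = 4.74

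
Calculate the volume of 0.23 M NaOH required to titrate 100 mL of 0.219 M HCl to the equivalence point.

At equivalence: moles acid = moles base. moles HCl = 0.219 × 100/1000 = 0.0219 mol. V_base = moles / 0.23 × 1000 = 95.2 mL.

V_{base} = 95.2 mL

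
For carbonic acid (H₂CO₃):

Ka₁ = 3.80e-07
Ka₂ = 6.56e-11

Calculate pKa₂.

pKa₂ = -log(Ka₂) = -log(6.56e-11) = 10.18.

pK_{a2} = 10.18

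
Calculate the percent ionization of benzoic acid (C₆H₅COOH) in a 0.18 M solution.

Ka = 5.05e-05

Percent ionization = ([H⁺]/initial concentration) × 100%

Using Ka equilibrium: x² + Ka×x - Ka×C = 0. Solving: [H⁺] = 2.9898e-03. Percent = (2.9898e-03/0.18) × 100

Percent ionization = 1.66%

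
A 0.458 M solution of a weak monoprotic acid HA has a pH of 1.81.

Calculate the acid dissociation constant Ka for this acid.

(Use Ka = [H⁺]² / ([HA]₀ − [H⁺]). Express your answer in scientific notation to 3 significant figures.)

[H⁺] = 10^(−pH) = 10^(−1.81) = 1.549e-02 M. For HA ⇌ H⁺ + A⁻, Ka = [H⁺][A⁻]/[HA] = [H⁺]² / ([HA]₀ − [H⁺]) = (1.549e-02)² / (0.458 − 1.549e-02) = 5.42e-04.

K_a = 5.42e-04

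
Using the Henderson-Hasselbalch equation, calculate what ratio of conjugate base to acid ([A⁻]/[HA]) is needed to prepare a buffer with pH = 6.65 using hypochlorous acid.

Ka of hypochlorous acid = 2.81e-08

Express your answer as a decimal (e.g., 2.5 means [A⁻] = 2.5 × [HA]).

pKa = -log(2.81e-08) = 7.5513. pH = pKa + log([A⁻]/[HA]), so log([A⁻]/[HA]) = pH − pKa = 6.65 − 7.5513 = -0.9013. [A⁻]/[HA] = 10^(-0.9013) = 0.126

[A⁻]/[HA] = 0.126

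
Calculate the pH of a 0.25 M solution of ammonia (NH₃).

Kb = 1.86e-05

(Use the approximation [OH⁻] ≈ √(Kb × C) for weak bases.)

[OH⁻] = √(Kb × C) = √(1.86e-05 × 0.25) = 2.1564e-03. pOH = 2.67, pH = 14 - pOH

pH = 11.33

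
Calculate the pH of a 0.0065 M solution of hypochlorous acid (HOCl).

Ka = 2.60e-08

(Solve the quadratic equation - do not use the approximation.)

x² + Ka×x - Ka×C = 0. Using quadratic formula: [H⁺] = 1.2987e-05

pH = 4.89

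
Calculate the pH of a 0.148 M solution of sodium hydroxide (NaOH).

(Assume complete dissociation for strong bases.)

[OH⁻] = 0.148 M for strong base. pOH = -log[OH⁻] = 0.83, pH = 14 - pOH

pH = 13.17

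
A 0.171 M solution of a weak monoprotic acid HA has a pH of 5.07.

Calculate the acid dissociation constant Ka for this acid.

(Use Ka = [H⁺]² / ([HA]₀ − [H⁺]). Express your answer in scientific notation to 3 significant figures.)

[H⁺] = 10^(−pH) = 10^(−5.07) = 8.511e-06 M. For HA ⇌ H⁺ + A⁻, Ka = [H⁺][A⁻]/[HA] = [H⁺]² / ([HA]₀ − [H⁺]) = (8.511e-06)² / (0.171 − 8.511e-06) = 4.24e-10.

K_a = 4.24e-10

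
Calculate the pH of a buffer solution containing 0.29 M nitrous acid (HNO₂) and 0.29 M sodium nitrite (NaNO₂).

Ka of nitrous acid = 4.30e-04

pKa = -log(4.30e-04) = 3.37. pH = pKa + log([A⁻]/[HA]) = 3.37 + log(0.29/0.29)

pH = 3.37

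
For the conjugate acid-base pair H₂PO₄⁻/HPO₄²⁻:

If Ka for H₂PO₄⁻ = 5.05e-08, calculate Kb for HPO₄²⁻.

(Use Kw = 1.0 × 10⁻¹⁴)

For a conjugate pair Ka × Kb = Kw, so Kb = Kw/Ka = 1.0 × 10⁻¹⁴ / 5.05e-08 = 1.98e-07.

K_b = 1.98e-07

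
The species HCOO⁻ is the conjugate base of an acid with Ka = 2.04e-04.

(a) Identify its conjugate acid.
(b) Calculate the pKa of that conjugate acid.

(a) The conjugate acid is formed by adding one H⁺ to HCOO⁻, giving HCOOH. (b) pKa = -log(Ka) = -log(2.04e-04) = 3.69.

Conjugate acid: HCOOH; pK_a = 3.69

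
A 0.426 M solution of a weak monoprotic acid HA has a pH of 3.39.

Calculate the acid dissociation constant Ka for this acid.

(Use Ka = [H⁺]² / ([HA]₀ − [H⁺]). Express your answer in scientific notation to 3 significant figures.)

[H⁺] = 10^(−pH) = 10^(−3.39) = 4.074e-04 M. For HA ⇌ H⁺ + A⁻, Ka = [H⁺][A⁻]/[HA] = [H⁺]² / ([HA]₀ − [H⁺]) = (4.074e-04)² / (0.426 − 4.074e-04) = 3.90e-07.

K_a = 3.90e-07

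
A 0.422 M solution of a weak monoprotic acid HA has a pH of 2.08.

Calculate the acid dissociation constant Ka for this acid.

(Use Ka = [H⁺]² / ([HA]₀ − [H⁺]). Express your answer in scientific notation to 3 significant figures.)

[H⁺] = 10^(−pH) = 10^(−2.08) = 8.318e-03 M. For HA ⇌ H⁺ + A⁻, Ka = [H⁺][A⁻]/[HA] = [H⁺]² / ([HA]₀ − [H⁺]) = (8.318e-03)² / (0.422 − 8.318e-03) = 1.67e-04.

K_a = 1.67e-04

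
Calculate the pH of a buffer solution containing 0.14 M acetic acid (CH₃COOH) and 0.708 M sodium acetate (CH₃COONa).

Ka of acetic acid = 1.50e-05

pKa = -log(1.50e-05) = 4.82. pH = pKa + log([A⁻]/[HA]) = 4.82 + log(0.708/0.14)

pH = 5.53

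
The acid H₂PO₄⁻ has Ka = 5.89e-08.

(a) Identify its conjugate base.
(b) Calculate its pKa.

(a) The conjugate base is formed by removing one H⁺ from H₂PO₄⁻, giving HPO₄²⁻. (b) pKa = -log(Ka) = -log(5.89e-08) = 7.23.

Conjugate base: HPO₄²⁻; pK_a = 7.23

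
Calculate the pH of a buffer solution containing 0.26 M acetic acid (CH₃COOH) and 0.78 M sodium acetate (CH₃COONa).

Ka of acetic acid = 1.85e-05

pKa = -log(1.85e-05) = 4.73. pH = pKa + log([A⁻]/[HA]) = 4.73 + log(0.78/0.26)

pH = 5.21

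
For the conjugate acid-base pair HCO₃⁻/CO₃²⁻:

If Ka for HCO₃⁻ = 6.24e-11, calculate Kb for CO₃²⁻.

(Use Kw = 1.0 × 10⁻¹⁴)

For a conjugate pair Ka × Kb = Kw, so Kb = Kw/Ka = 1.0 × 10⁻¹⁴ / 6.24e-11 = 1.60e-04.

K_b = 1.60e-04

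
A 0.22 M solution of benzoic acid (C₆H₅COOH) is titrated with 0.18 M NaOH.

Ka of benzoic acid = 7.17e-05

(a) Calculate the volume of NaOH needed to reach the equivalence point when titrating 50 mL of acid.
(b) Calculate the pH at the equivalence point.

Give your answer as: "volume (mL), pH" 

moles acid = 0.22 × 50/1000 = 0.011 mol; V_base = moles/0.18 × 1000 = 61.1 mL. At equivalence only the conjugate base is present: [A⁻] = 0.011/0.111 = 9.9000e-02 M. Kb = Kw/Ka = 1.39e-10; [OH⁻] = √(Kb × [A⁻]) = 3.7158e-06; pOH = 5.43; pH = 14 - pOH = 8.57.

V = 61.1 mL, pH = 8.57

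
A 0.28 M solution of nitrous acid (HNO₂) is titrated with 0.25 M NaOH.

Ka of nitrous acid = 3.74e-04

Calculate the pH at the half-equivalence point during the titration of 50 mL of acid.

At half-equivalence [HA] = [A⁻], so Henderson-Hasselbalch gives pH = pKa = -log(3.74e-04) = 3.43.

pH = pKa = 3.43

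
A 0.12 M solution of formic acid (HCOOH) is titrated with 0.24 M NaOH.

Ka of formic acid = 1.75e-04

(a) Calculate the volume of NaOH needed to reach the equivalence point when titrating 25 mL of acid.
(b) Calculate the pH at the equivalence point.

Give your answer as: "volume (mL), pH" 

moles acid = 0.12 × 25/1000 = 0.003 mol; V_base = moles/0.24 × 1000 = 12.5 mL. At equivalence only the conjugate base is present: [A⁻] = 0.003/0.037 = 8.0000e-02 M. Kb = Kw/Ka = 5.71e-11; [OH⁻] = √(Kb × [A⁻]) = 2.1381e-06; pOH = 5.67; pH = 14 - pOH = 8.33.

V = 12.5 mL, pH = 8.33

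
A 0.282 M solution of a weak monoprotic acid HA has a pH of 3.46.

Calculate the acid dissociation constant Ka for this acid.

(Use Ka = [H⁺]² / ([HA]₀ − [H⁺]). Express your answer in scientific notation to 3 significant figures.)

[H⁺] = 10^(−pH) = 10^(−3.46) = 3.467e-04 M. For HA ⇌ H⁺ + A⁻, Ka = [H⁺][A⁻]/[HA] = [H⁺]² / ([HA]₀ − [H⁺]) = (3.467e-04)² / (0.282 − 3.467e-04) = 4.27e-07.

K_a = 4.27e-07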